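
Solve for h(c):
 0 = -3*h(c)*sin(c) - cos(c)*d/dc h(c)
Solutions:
 h(c) = C1*cos(c)^3


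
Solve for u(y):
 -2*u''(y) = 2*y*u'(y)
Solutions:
 u(y) = C1 + C2*erf(sqrt(2)*y/2)


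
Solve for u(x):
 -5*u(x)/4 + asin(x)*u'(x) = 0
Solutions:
 u(x) = C1*exp(5*Integral(1/asin(x), x)/4)


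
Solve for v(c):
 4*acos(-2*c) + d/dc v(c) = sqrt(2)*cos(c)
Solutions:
 v(c) = C1 - 4*c*acos(-2*c) - 2*sqrt(1 - 4*c^2) + sqrt(2)*sin(c)


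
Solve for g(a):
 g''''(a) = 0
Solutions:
 g(a) = C1 + C2*a + C3*a^2 + C4*a^3


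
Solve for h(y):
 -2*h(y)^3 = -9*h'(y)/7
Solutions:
 h(y) = -3*sqrt(2)*sqrt(-1/(C1 + 14*y))/2
 h(y) = 3*sqrt(2)*sqrt(-1/(C1 + 14*y))/2


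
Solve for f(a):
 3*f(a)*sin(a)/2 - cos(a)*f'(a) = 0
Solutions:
 f(a) = C1/cos(a)^(3/2)


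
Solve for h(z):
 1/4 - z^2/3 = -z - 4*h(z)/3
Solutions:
 h(z) = z^2/4 - 3*z/4 - 3/16


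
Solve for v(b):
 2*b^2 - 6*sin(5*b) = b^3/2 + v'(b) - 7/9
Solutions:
 v(b) = C1 - b^4/8 + 2*b^3/3 + 7*b/9 + 6*cos(5*b)/5


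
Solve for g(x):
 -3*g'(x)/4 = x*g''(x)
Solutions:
 g(x) = C1 + C2*x^(1/4)


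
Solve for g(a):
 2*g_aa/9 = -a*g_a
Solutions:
 g(a) = C1 + C2*erf(3*a/2)


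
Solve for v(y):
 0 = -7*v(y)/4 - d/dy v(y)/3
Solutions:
 v(y) = C1*exp(-21*y/4)


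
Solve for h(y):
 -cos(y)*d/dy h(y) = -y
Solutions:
 h(y) = C1 + Integral(y/cos(y), y)


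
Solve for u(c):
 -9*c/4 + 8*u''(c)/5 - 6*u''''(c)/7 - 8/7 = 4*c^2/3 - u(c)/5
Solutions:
 u(c) = C1*exp(-sqrt(30)*c*sqrt(28 + sqrt(994))/30) + C2*exp(sqrt(30)*c*sqrt(28 + sqrt(994))/30) + C3*sin(sqrt(30)*c*sqrt(-28 + sqrt(994))/30) + C4*cos(sqrt(30)*c*sqrt(-28 + sqrt(994))/30) + 20*c^2/3 + 45*c/4 - 2120/21


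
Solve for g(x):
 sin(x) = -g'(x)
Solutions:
 g(x) = C1 + cos(x)


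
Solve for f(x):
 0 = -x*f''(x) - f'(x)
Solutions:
 f(x) = C1 + C2*log(x)


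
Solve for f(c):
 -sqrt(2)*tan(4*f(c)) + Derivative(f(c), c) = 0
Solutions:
 f(c) = -asin(C1*exp(4*sqrt(2)*c))/4 + pi/4
 f(c) = asin(C1*exp(4*sqrt(2)*c))/4


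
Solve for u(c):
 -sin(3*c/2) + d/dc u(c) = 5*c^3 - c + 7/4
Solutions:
 u(c) = C1 + 5*c^4/4 - c^2/2 + 7*c/4 - 2*cos(3*c/2)/3


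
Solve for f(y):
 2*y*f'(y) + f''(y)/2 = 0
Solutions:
 f(y) = C1 + C2*erf(sqrt(2)*y)


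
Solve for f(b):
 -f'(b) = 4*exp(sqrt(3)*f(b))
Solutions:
 f(b) = sqrt(3)*(2*log(1/(C1 + 4*b)) - log(3))/6


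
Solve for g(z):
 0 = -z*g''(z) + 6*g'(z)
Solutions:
 g(z) = C1 + C2*z^7


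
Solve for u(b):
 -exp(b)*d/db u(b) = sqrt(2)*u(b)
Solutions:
 u(b) = C1*exp(sqrt(2)*exp(-b))


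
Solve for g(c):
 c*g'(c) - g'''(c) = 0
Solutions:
 g(c) = C1 + Integral(C2*airyai(c) + C3*airybi(c), c)


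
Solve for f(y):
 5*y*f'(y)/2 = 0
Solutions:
 f(y) = C1


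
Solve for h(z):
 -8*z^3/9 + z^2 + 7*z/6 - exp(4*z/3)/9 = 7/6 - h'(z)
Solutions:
 h(z) = C1 + 2*z^4/9 - z^3/3 - 7*z^2/12 + 7*z/6 + exp(4*z/3)/12


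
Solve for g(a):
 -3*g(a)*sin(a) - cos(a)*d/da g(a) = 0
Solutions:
 g(a) = C1*cos(a)^3


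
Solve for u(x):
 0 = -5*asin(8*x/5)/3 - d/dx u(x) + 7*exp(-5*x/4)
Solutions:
 u(x) = C1 - 5*x*asin(8*x/5)/3 - 5*sqrt(25 - 64*x^2)/24 - 28*exp(-5*x/4)/5


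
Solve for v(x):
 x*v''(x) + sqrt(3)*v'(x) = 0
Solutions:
 v(x) = C1 + C2*x^(1 - sqrt(3))


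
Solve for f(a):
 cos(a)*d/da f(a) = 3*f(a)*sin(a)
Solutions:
 f(a) = C1/cos(a)^3


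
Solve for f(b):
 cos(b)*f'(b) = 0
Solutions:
 f(b) = C1


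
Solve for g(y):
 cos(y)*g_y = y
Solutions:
 g(y) = C1 + Integral(y/cos(y), y)


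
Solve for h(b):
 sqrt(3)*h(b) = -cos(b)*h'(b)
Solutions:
 h(b) = C1*(sin(b) - 1)^(sqrt(3)/2)/(sin(b) + 1)^(sqrt(3)/2)


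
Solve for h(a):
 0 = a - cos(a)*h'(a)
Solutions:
 h(a) = C1 + Integral(a/cos(a), a)


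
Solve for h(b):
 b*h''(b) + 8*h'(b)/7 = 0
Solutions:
 h(b) = C1 + C2/b^(1/7)


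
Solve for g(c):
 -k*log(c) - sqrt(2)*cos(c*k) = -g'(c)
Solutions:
 g(c) = C1 + c*k*(log(c) - 1) + sqrt(2)*Piecewise((sin(c*k)/k, Ne(k, 0)), (c, True))


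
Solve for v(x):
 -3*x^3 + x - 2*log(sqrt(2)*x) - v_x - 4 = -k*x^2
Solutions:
 v(x) = C1 + k*x^3/3 - 3*x^4/4 + x^2/2 - 2*x*log(x) - 2*x - x*log(2)


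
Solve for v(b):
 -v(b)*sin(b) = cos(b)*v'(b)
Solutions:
 v(b) = C1*cos(b)


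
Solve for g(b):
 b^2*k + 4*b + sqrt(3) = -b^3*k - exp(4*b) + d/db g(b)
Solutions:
 g(b) = C1 + b^4*k/4 + b^3*k/3 + 2*b^2 + sqrt(3)*b + exp(4*b)/4


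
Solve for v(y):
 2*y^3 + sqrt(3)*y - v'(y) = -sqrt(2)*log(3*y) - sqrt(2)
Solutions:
 v(y) = C1 + y^4/2 + sqrt(3)*y^2/2 + sqrt(2)*y*log(y) + sqrt(2)*y*log(3)


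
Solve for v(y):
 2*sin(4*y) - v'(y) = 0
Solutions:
 v(y) = C1 - cos(4*y)/2


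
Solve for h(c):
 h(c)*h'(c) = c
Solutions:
 h(c) = -sqrt(C1 + c^2)
 h(c) = sqrt(C1 + c^2)


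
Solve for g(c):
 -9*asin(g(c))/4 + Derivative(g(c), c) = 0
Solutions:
 Integral(1/asin(_y), (_y, g(c))) = C1 + 9*c/4


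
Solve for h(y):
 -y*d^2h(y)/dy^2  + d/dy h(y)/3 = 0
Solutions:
 h(y) = C1 + C2*y^(4/3)


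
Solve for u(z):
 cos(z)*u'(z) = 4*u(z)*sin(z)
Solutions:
 u(z) = C1/cos(z)^4


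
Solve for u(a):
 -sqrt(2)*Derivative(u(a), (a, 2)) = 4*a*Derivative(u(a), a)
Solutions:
 u(a) = C1 + C2*erf(2^(1/4)*a)


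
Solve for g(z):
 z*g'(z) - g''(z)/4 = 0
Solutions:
 g(z) = C1 + C2*erfi(sqrt(2)*z)


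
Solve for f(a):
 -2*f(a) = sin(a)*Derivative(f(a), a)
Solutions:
 f(a) = C1*(cos(a) + 1)/(cos(a) - 1)


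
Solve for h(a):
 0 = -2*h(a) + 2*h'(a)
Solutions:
 h(a) = C1*exp(a)


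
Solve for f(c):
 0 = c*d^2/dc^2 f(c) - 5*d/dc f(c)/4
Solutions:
 f(c) = C1 + C2*c^(9/4)


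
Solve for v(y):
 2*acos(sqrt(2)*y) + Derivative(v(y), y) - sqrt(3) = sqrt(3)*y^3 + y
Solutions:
 v(y) = C1 + sqrt(3)*y^4/4 + y^2/2 - 2*y*acos(sqrt(2)*y) + sqrt(3)*y + sqrt(2)*sqrt(1 - 2*y^2)


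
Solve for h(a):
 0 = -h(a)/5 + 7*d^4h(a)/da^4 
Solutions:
 h(a) = C1*exp(-35^(3/4)*a/35) + C2*exp(35^(3/4)*a/35) + C3*sin(35^(3/4)*a/35) + C4*cos(35^(3/4)*a/35)


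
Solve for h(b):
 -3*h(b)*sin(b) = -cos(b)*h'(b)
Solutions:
 h(b) = C1/cos(b)^3


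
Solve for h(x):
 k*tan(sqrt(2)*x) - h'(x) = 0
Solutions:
 h(x) = C1 - sqrt(2)*k*log(cos(sqrt(2)*x))/2


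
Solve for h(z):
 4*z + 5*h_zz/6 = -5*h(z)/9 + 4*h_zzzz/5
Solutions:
 h(z) = C1*exp(-sqrt(15)*z*sqrt(5 + sqrt(89))/12) + C2*exp(sqrt(15)*z*sqrt(5 + sqrt(89))/12) + C3*sin(sqrt(15)*z*sqrt(-5 + sqrt(89))/12) + C4*cos(sqrt(15)*z*sqrt(-5 + sqrt(89))/12) - 36*z/5


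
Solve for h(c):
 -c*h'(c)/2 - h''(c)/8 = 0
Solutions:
 h(c) = C1 + C2*erf(sqrt(2)*c)


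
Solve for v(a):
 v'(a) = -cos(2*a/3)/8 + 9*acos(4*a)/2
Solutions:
 v(a) = C1 + 9*a*acos(4*a)/2 - 9*sqrt(1 - 16*a^2)/8 - 3*sin(2*a/3)/16


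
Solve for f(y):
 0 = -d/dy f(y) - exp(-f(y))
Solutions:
 f(y) = log(C1 - y)


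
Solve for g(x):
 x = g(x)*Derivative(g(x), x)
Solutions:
 g(x) = -sqrt(C1 + x^2)
 g(x) = sqrt(C1 + x^2)


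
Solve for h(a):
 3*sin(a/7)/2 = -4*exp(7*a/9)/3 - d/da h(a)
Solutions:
 h(a) = C1 - 12*exp(7*a/9)/7 + 21*cos(a/7)/2


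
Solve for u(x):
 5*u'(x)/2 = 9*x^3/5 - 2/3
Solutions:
 u(x) = C1 + 9*x^4/50 - 4*x/15


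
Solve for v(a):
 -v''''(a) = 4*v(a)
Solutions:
 v(a) = (C1*sin(a) + C2*cos(a))*exp(-a) + (C3*sin(a) + C4*cos(a))*exp(a)


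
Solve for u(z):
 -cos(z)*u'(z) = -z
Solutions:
 u(z) = C1 + Integral(z/cos(z), z)


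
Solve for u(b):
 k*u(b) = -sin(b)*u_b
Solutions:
 u(b) = C1*exp(k*(-log(cos(b) - 1) + log(cos(b) + 1))/2)


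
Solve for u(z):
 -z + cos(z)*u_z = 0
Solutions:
 u(z) = C1 + Integral(z/cos(z), z)


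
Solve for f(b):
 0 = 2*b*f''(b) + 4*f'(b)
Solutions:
 f(b) = C1 + C2/b


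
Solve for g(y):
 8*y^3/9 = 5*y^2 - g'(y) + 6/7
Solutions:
 g(y) = C1 - 2*y^4/9 + 5*y^3/3 + 6*y/7


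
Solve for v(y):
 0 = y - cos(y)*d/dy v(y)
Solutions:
 v(y) = C1 + Integral(y/cos(y), y)


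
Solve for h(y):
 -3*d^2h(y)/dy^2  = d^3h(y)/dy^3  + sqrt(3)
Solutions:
 h(y) = C1 + C2*y + C3*exp(-3*y) - sqrt(3)*y^2/6


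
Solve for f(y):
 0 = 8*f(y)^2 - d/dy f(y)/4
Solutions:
 f(y) = -1/(C1 + 32*y)


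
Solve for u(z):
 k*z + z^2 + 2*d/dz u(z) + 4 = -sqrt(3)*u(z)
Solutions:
 u(z) = C1*exp(-sqrt(3)*z/2) - sqrt(3)*k*z/3 + 2*k/3 - sqrt(3)*z^2/3 + 4*z/3 - 20*sqrt(3)/9


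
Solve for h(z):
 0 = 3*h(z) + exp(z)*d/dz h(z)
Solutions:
 h(z) = C1*exp(3*exp(-z))


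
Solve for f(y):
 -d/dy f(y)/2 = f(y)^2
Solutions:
 f(y) = 1/(C1 + 2*y)


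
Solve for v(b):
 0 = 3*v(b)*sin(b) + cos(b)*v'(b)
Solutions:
 v(b) = C1*cos(b)^3


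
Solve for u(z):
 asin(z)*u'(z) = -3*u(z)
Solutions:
 u(z) = C1*exp(-3*Integral(1/asin(z), z))


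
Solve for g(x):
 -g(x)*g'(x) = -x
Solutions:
 g(x) = -sqrt(C1 + x^2)
 g(x) = sqrt(C1 + x^2)


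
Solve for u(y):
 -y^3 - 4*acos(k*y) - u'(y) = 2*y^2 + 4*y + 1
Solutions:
 u(y) = C1 - y^4/4 - 2*y^3/3 - 2*y^2 - y - 4*Piecewise((y*acos(k*y) - sqrt(-k^2*y^2 + 1)/k, Ne(k, 0)), (pi*y/2, True))


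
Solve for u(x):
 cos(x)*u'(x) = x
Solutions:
 u(x) = C1 + Integral(x/cos(x), x)


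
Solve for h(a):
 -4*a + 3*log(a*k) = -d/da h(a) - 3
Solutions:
 h(a) = C1 + 2*a^2 - 3*a*log(a*k)


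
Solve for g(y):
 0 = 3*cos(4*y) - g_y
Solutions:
 g(y) = C1 + 3*sin(4*y)/4


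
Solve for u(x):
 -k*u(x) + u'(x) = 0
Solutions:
 u(x) = C1*exp(k*x)


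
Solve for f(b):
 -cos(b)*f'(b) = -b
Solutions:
 f(b) = C1 + Integral(b/cos(b), b)


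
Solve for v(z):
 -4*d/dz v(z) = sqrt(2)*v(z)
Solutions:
 v(z) = C1*exp(-sqrt(2)*z/4)


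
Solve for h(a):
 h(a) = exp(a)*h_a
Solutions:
 h(a) = C1*exp(-exp(-a))


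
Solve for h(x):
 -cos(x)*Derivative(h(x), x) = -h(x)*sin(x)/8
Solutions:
 h(x) = C1/cos(x)^(1/8)


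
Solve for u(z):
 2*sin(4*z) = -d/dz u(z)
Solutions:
 u(z) = C1 + cos(4*z)/2


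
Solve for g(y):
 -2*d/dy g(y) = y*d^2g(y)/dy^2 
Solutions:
 g(y) = C1 + C2/y


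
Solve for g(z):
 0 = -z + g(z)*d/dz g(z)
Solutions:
 g(z) = -sqrt(C1 + z^2)
 g(z) = sqrt(C1 + z^2)


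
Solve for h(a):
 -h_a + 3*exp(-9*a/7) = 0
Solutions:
 h(a) = C1 - 7*exp(-9*a/7)/3


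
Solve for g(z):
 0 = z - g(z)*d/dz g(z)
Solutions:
 g(z) = -sqrt(C1 + z^2)
 g(z) = sqrt(C1 + z^2)


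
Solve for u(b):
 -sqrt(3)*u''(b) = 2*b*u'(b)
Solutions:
 u(b) = C1 + C2*erf(3^(3/4)*b/3)


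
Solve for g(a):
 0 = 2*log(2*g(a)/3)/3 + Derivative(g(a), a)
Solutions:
 3*Integral(1/(log(_y) - log(3) + log(2)), (_y, g(a)))/2 = C1 - a


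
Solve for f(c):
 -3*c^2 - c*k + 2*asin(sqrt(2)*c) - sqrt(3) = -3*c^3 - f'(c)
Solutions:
 f(c) = C1 - 3*c^4/4 + c^3 + c^2*k/2 - 2*c*asin(sqrt(2)*c) + sqrt(3)*c - sqrt(2)*sqrt(1 - 2*c^2)


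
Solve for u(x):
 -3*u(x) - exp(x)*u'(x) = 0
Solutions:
 u(x) = C1*exp(3*exp(-x))


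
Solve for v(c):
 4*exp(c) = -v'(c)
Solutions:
 v(c) = C1 - 4*exp(c)


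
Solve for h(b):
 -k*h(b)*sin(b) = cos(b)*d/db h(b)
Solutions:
 h(b) = C1*exp(k*log(cos(b)))


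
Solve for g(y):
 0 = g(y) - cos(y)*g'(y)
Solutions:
 g(y) = C1*sqrt(sin(y) + 1)/sqrt(sin(y) - 1)


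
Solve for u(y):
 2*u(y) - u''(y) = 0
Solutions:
 u(y) = C1*exp(-sqrt(2)*y) + C2*exp(sqrt(2)*y)


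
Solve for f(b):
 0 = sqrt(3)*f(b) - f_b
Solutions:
 f(b) = C1*exp(sqrt(3)*b)


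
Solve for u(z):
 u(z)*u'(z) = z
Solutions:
 u(z) = -sqrt(C1 + z^2)
 u(z) = sqrt(C1 + z^2)


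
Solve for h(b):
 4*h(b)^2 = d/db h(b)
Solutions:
 h(b) = -1/(C1 + 4*b)


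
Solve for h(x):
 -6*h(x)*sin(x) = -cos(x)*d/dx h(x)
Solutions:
 h(x) = C1/cos(x)^6


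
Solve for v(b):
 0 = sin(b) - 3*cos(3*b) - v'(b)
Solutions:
 v(b) = C1 - sin(3*b) - cos(b)


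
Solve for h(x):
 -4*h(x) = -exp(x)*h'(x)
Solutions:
 h(x) = C1*exp(-4*exp(-x))


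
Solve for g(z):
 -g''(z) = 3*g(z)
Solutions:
 g(z) = C1*sin(sqrt(3)*z) + C2*cos(sqrt(3)*z)


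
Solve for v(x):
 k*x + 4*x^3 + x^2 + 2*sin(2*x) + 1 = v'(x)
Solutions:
 v(x) = C1 + k*x^2/2 + x^4 + x^3/3 + x - cos(2*x)


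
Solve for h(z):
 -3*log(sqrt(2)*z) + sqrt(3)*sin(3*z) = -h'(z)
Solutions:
 h(z) = C1 + 3*z*log(z) - 3*z + 3*z*log(2)/2 + sqrt(3)*cos(3*z)/3


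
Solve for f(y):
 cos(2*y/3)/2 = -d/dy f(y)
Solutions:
 f(y) = C1 - 3*sin(2*y/3)/4


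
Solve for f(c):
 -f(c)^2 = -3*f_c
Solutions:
 f(c) = -3/(C1 + c)


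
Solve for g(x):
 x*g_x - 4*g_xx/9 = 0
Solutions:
 g(x) = C1 + C2*erfi(3*sqrt(2)*x/4)


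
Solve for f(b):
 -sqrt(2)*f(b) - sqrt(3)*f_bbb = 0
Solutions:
 f(b) = C3*exp(-2^(1/6)*3^(5/6)*b/3) + (C1*sin(2^(1/6)*3^(1/3)*b/2) + C2*cos(2^(1/6)*3^(1/3)*b/2))*exp(2^(1/6)*3^(5/6)*b/6)


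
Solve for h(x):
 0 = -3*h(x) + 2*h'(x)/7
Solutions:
 h(x) = C1*exp(21*x/2)


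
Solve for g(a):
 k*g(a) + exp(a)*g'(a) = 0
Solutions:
 g(a) = C1*exp(k*exp(-a))


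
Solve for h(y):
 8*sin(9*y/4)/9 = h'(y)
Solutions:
 h(y) = C1 - 32*cos(9*y/4)/81


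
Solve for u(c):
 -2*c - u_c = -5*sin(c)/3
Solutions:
 u(c) = C1 - c^2 - 5*cos(c)/3


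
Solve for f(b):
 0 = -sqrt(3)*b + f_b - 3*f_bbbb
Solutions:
 f(b) = C1 + C4*exp(3^(2/3)*b/3) + sqrt(3)*b^2/2 + (C2*sin(3^(1/6)*b/2) + C3*cos(3^(1/6)*b/2))*exp(-3^(2/3)*b/6)


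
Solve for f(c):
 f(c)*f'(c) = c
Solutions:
 f(c) = -sqrt(C1 + c^2)
 f(c) = sqrt(C1 + c^2)


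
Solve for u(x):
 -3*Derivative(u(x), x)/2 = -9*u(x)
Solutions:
 u(x) = C1*exp(6*x)


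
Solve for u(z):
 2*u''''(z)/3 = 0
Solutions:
 u(z) = C1 + C2*z + C3*z^2 + C4*z^3


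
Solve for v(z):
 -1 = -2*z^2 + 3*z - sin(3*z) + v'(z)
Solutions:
 v(z) = C1 + 2*z^3/3 - 3*z^2/2 - z - cos(3*z)/3


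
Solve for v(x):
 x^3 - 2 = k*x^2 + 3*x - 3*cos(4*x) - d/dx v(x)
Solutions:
 v(x) = C1 + k*x^3/3 - x^4/4 + 3*x^2/2 + 2*x - 3*sin(4*x)/4


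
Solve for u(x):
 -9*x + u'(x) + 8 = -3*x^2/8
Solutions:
 u(x) = C1 - x^3/8 + 9*x^2/2 - 8*x


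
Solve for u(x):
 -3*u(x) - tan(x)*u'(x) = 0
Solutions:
 u(x) = C1/sin(x)^3


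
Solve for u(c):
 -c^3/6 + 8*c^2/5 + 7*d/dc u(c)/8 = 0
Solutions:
 u(c) = C1 + c^4/21 - 64*c^3/105


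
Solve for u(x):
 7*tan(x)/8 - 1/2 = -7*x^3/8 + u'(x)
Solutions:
 u(x) = C1 + 7*x^4/32 - x/2 - 7*log(cos(x))/8


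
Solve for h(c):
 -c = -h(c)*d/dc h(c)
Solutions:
 h(c) = -sqrt(C1 + c^2)
 h(c) = sqrt(C1 + c^2)


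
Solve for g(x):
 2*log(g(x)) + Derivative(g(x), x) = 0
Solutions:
 li(g(x)) = C1 - 2*x


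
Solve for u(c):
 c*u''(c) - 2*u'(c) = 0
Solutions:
 u(c) = C1 + C2*c^3


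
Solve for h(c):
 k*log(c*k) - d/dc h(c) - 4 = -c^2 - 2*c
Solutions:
 h(c) = C1 + c^3/3 + c^2 + c*k*log(c*k) + c*(-k - 4)


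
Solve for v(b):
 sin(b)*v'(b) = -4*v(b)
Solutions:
 v(b) = C1*(cos(b)^2 + 2*cos(b) + 1)/(cos(b)^2 - 2*cos(b) + 1)


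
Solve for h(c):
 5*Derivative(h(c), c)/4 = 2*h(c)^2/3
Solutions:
 h(c) = -15/(C1 + 8*c)


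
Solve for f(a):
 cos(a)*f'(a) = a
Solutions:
 f(a) = C1 + Integral(a/cos(a), a)


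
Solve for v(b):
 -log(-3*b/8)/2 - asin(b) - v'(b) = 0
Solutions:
 v(b) = C1 - b*log(-b)/2 - b*asin(b) - b*log(3) + b/2 + b*log(2) + b*log(6)/2 - sqrt(1 - b^2)


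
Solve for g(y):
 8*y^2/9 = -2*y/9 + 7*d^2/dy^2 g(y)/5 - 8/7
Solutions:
 g(y) = C1 + C2*y + 10*y^4/189 + 5*y^3/189 + 20*y^2/49


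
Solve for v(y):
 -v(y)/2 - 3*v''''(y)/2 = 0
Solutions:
 v(y) = (C1*sin(sqrt(2)*3^(3/4)*y/6) + C2*cos(sqrt(2)*3^(3/4)*y/6))*exp(-sqrt(2)*3^(3/4)*y/6) + (C3*sin(sqrt(2)*3^(3/4)*y/6) + C4*cos(sqrt(2)*3^(3/4)*y/6))*exp(sqrt(2)*3^(3/4)*y/6)


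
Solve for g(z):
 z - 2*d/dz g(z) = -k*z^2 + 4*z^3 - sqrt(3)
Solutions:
 g(z) = C1 + k*z^3/6 - z^4/2 + z^2/4 + sqrt(3)*z/2


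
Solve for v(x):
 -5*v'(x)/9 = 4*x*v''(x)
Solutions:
 v(x) = C1 + C2*x^(31/36)


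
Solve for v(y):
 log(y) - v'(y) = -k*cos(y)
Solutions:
 v(y) = C1 + k*sin(y) + y*log(y) - y


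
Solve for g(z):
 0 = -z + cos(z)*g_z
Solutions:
 g(z) = C1 + Integral(z/cos(z), z)


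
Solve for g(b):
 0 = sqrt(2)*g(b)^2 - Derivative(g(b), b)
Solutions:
 g(b) = -1/(C1 + sqrt(2)*b)


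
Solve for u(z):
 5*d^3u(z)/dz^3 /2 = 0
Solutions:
 u(z) = C1 + C2*z + C3*z^2


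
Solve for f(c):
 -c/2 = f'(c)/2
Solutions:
 f(c) = C1 - c^2/2


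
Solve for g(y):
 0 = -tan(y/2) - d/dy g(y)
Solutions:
 g(y) = C1 + 2*log(cos(y/2))


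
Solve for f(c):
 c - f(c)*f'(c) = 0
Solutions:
 f(c) = -sqrt(C1 + c^2)
 f(c) = sqrt(C1 + c^2)


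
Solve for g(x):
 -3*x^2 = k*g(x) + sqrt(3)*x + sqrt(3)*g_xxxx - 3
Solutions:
 g(x) = C1*exp(-3^(7/8)*x*(-k)^(1/4)/3) + C2*exp(3^(7/8)*x*(-k)^(1/4)/3) + C3*exp(-3^(7/8)*I*x*(-k)^(1/4)/3) + C4*exp(3^(7/8)*I*x*(-k)^(1/4)/3) - 3*x^2/k - sqrt(3)*x/k + 3/k


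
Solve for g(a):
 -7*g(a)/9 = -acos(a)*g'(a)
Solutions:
 g(a) = C1*exp(7*Integral(1/acos(a), a)/9)


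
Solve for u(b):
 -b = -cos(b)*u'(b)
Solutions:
 u(b) = C1 + Integral(b/cos(b), b)


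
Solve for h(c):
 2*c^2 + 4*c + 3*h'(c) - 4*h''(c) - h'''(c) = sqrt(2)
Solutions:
 h(c) = C1 + C2*exp(c*(-2 + sqrt(7))) + C3*exp(-c*(2 + sqrt(7))) - 2*c^3/9 - 14*c^2/9 - 124*c/27 + sqrt(2)*c/3


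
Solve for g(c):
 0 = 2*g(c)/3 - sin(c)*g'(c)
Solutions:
 g(c) = C1*(cos(c) - 1)^(1/3)/(cos(c) + 1)^(1/3)


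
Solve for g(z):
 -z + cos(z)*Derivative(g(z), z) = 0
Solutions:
 g(z) = C1 + Integral(z/cos(z), z)


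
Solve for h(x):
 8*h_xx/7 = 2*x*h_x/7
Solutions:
 h(x) = C1 + C2*erfi(sqrt(2)*x/4)


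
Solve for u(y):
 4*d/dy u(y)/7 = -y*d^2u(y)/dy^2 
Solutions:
 u(y) = C1 + C2*y^(3/7)


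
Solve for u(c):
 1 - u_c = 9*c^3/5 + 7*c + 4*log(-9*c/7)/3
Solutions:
 u(c) = C1 - 9*c^4/20 - 7*c^2/2 - 4*c*log(-c)/3 + c*(-3*log(3) + log(21)/3 + log(7) + 7/3)


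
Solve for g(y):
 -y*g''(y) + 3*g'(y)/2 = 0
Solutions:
 g(y) = C1 + C2*y^(5/2)


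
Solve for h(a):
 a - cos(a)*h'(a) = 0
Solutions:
 h(a) = C1 + Integral(a/cos(a), a)


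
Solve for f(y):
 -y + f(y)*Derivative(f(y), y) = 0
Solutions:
 f(y) = -sqrt(C1 + y^2)
 f(y) = sqrt(C1 + y^2)


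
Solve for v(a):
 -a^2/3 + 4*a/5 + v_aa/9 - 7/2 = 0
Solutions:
 v(a) = C1 + C2*a + a^4/4 - 6*a^3/5 + 63*a^2/4


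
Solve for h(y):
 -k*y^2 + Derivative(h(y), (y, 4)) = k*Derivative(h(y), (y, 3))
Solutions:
 h(y) = C1 + C2*y + C3*y^2 + C4*exp(k*y) - y^5/60 - y^4/(12*k) - y^3/(3*k^2)


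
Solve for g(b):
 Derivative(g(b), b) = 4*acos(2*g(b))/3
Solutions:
 Integral(1/acos(2*_y), (_y, g(b))) = C1 + 4*b/3


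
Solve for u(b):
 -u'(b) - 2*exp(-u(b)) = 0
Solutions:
 u(b) = log(C1 - 2*b)


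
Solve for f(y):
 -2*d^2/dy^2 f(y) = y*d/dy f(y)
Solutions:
 f(y) = C1 + C2*erf(y/2)


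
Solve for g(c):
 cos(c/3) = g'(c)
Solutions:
 g(c) = C1 + 3*sin(c/3)


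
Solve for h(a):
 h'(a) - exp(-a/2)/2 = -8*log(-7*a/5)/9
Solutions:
 h(a) = C1 - 8*a*log(-a)/9 + 8*a*(-log(7) + 1 + log(5))/9 - exp(-a/2)


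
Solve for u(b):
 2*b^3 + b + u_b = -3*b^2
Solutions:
 u(b) = C1 - b^4/2 - b^3 - b^2/2


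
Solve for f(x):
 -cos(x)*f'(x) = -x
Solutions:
 f(x) = C1 + Integral(x/cos(x), x)


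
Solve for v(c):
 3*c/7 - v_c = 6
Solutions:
 v(c) = C1 + 3*c^2/14 - 6*c


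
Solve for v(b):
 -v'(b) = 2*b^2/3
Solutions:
 v(b) = C1 - 2*b^3/9


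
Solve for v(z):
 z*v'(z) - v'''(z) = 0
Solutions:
 v(z) = C1 + Integral(C2*airyai(z) + C3*airybi(z), z)


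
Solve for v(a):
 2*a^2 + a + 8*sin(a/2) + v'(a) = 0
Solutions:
 v(a) = C1 - 2*a^3/3 - a^2/2 + 16*cos(a/2)


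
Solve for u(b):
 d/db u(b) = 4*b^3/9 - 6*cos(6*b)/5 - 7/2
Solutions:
 u(b) = C1 + b^4/9 - 7*b/2 - sin(6*b)/5


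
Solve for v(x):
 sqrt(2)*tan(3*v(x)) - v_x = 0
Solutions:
 v(x) = -asin(C1*exp(3*sqrt(2)*x))/3 + pi/3
 v(x) = asin(C1*exp(3*sqrt(2)*x))/3


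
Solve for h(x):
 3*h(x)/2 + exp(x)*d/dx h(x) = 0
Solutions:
 h(x) = C1*exp(3*exp(-x)/2)


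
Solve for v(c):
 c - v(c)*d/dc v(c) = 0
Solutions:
 v(c) = -sqrt(C1 + c^2)
 v(c) = sqrt(C1 + c^2)


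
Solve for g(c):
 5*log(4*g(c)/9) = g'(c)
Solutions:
 -Integral(1/(log(_y) - 2*log(3) + 2*log(2)), (_y, g(c)))/5 = C1 - c


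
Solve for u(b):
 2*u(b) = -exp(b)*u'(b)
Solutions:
 u(b) = C1*exp(2*exp(-b))


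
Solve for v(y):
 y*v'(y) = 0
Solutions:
 v(y) = C1


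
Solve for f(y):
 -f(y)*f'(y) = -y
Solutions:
 f(y) = -sqrt(C1 + y^2)
 f(y) = sqrt(C1 + y^2)


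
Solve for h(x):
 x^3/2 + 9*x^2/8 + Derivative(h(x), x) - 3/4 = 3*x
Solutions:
 h(x) = C1 - x^4/8 - 3*x^3/8 + 3*x^2/2 + 3*x/4


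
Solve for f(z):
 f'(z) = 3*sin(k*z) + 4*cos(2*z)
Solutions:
 f(z) = C1 + 2*sin(2*z) - 3*cos(k*z)/k


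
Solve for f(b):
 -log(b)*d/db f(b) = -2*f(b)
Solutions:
 f(b) = C1*exp(2*li(b))


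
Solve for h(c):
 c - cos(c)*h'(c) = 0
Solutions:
 h(c) = C1 + Integral(c/cos(c), c)


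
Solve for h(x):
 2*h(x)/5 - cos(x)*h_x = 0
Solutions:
 h(x) = C1*(sin(x) + 1)^(1/5)/(sin(x) - 1)^(1/5)


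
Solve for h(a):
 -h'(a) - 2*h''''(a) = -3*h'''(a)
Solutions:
 h(a) = C1 + C4*exp(-a/2) + (C2 + C3*a)*exp(a)


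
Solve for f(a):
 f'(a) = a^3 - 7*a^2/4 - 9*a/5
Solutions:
 f(a) = C1 + a^4/4 - 7*a^3/12 - 9*a^2/10


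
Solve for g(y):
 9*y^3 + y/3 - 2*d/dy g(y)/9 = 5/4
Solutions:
 g(y) = C1 + 81*y^4/8 + 3*y^2/4 - 45*y/8


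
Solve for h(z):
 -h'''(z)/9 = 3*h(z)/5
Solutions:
 h(z) = C3*exp(-3*5^(2/3)*z/5) + (C1*sin(3*sqrt(3)*5^(2/3)*z/10) + C2*cos(3*sqrt(3)*5^(2/3)*z/10))*exp(3*5^(2/3)*z/10)


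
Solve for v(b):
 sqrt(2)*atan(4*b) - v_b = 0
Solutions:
 v(b) = C1 + sqrt(2)*(b*atan(4*b) - log(16*b^2 + 1)/8)


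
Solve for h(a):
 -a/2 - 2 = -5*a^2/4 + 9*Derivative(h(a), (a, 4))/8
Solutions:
 h(a) = C1 + C2*a + C3*a^2 + C4*a^3 + a^6/324 - a^5/270 - 2*a^4/27


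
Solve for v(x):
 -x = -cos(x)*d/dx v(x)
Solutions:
 v(x) = C1 + Integral(x/cos(x), x)


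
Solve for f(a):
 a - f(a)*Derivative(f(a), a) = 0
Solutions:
 f(a) = -sqrt(C1 + a^2)
 f(a) = sqrt(C1 + a^2)


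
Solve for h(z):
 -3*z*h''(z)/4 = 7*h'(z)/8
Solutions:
 h(z) = C1 + C2/z^(1/6)


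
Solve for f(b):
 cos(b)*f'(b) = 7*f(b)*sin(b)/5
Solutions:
 f(b) = C1/cos(b)^(7/5)


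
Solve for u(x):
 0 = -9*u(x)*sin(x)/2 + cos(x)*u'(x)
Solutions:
 u(x) = C1/cos(x)^(9/2)


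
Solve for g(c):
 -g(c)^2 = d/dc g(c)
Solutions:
 g(c) = 1/(C1 + c)


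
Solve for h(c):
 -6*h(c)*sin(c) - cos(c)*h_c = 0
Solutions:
 h(c) = C1*cos(c)^6


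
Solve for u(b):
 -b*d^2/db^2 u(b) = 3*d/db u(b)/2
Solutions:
 u(b) = C1 + C2/sqrt(b)


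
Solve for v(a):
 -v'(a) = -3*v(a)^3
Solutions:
 v(a) = -sqrt(2)*sqrt(-1/(C1 + 3*a))/2
 v(a) = sqrt(2)*sqrt(-1/(C1 + 3*a))/2


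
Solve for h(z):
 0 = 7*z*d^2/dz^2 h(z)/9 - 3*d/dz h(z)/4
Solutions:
 h(z) = C1 + C2*z^(55/28)


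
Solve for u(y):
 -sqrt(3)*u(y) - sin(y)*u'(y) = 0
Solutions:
 u(y) = C1*(cos(y) + 1)^(sqrt(3)/2)/(cos(y) - 1)^(sqrt(3)/2)


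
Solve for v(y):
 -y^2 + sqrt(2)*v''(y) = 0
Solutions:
 v(y) = C1 + C2*y + sqrt(2)*y^4/24


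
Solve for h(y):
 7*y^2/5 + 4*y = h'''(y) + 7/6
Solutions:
 h(y) = C1 + C2*y + C3*y^2 + 7*y^5/300 + y^4/6 - 7*y^3/36


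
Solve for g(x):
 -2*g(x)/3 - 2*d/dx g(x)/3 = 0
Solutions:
 g(x) = C1*exp(-x)


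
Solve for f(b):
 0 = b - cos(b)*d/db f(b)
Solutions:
 f(b) = C1 + Integral(b/cos(b), b)


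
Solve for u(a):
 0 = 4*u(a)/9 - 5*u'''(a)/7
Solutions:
 u(a) = C3*exp(2100^(1/3)*a/15) + (C1*sin(3^(5/6)*700^(1/3)*a/30) + C2*cos(3^(5/6)*700^(1/3)*a/30))*exp(-2100^(1/3)*a/30)


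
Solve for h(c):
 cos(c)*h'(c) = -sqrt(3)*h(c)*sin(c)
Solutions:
 h(c) = C1*cos(c)^(sqrt(3))


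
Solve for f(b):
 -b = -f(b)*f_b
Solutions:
 f(b) = -sqrt(C1 + b^2)
 f(b) = sqrt(C1 + b^2)


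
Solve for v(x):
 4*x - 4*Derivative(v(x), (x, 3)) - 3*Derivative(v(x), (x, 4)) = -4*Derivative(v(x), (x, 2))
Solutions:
 v(x) = C1 + C2*x + C3*exp(-2*x) + C4*exp(2*x/3) - x^3/6 - x^2/2


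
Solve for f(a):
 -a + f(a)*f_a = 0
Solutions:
 f(a) = -sqrt(C1 + a^2)
 f(a) = sqrt(C1 + a^2)


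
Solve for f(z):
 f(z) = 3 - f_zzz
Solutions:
 f(z) = C3*exp(-z) + (C1*sin(sqrt(3)*z/2) + C2*cos(sqrt(3)*z/2))*exp(z/2) + 3


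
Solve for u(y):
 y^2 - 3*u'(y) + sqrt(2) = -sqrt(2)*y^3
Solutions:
 u(y) = C1 + sqrt(2)*y^4/12 + y^3/9 + sqrt(2)*y/3


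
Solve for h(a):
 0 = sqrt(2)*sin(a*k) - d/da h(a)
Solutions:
 h(a) = C1 - sqrt(2)*cos(a*k)/k


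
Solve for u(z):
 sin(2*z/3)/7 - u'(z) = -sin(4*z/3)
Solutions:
 u(z) = C1 - 3*cos(2*z/3)/14 - 3*cos(4*z/3)/4


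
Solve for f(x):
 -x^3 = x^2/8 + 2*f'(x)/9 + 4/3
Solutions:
 f(x) = C1 - 9*x^4/8 - 3*x^3/16 - 6*x


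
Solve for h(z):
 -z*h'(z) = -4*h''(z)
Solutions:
 h(z) = C1 + C2*erfi(sqrt(2)*z/4)


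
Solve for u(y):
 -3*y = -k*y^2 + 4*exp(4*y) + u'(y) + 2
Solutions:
 u(y) = C1 + k*y^3/3 - 3*y^2/2 - 2*y - exp(4*y)


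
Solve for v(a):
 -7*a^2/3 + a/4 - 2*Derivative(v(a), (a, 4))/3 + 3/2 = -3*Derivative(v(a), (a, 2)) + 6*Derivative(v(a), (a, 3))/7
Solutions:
 v(a) = C1 + C2*a + C3*exp(3*a*(-3 + sqrt(107))/14) + C4*exp(-3*a*(3 + sqrt(107))/14) + 7*a^4/108 + 13*a^3/216 - 29*a^2/1134


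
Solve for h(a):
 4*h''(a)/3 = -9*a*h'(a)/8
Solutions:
 h(a) = C1 + C2*erf(3*sqrt(3)*a/8)


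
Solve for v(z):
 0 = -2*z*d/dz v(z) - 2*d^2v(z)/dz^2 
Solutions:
 v(z) = C1 + C2*erf(sqrt(2)*z/2)


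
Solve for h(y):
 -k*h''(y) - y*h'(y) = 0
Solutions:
 h(y) = C1 + C2*sqrt(k)*erf(sqrt(2)*y*sqrt(1/k)/2)


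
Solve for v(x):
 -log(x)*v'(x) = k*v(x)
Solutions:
 v(x) = C1*exp(-k*li(x))


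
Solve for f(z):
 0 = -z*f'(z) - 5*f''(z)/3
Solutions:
 f(z) = C1 + C2*erf(sqrt(30)*z/10)


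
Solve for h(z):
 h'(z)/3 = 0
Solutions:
 h(z) = C1


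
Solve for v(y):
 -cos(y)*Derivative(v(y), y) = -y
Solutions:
 v(y) = C1 + Integral(y/cos(y), y)


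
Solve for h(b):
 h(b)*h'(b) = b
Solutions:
 h(b) = -sqrt(C1 + b^2)
 h(b) = sqrt(C1 + b^2)


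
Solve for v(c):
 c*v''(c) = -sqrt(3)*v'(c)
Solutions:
 v(c) = C1 + C2*c^(1 - sqrt(3))


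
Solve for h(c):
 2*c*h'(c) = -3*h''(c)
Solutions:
 h(c) = C1 + C2*erf(sqrt(3)*c/3)


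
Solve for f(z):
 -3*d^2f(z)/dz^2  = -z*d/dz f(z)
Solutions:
 f(z) = C1 + C2*erfi(sqrt(6)*z/6)


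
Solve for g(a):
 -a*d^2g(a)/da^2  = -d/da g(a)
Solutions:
 g(a) = C1 + C2*a^2


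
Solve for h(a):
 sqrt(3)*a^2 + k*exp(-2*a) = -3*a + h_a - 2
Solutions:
 h(a) = C1 + sqrt(3)*a^3/3 + 3*a^2/2 + 2*a - k*exp(-2*a)/2


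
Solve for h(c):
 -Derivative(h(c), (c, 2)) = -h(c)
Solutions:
 h(c) = C1*exp(-c) + C2*exp(c)


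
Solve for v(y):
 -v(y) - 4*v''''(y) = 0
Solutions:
 v(y) = (C1*sin(y/2) + C2*cos(y/2))*exp(-y/2) + (C3*sin(y/2) + C4*cos(y/2))*exp(y/2)


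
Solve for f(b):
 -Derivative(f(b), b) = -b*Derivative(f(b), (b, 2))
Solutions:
 f(b) = C1 + C2*b^2


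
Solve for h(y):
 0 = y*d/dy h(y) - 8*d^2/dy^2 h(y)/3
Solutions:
 h(y) = C1 + C2*erfi(sqrt(3)*y/4)


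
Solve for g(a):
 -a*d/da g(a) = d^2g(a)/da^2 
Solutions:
 g(a) = C1 + C2*erf(sqrt(2)*a/2)


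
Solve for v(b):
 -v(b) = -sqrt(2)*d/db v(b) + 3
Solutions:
 v(b) = C1*exp(sqrt(2)*b/2) - 3


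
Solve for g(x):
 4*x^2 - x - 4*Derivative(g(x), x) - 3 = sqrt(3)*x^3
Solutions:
 g(x) = C1 - sqrt(3)*x^4/16 + x^3/3 - x^2/8 - 3*x/4


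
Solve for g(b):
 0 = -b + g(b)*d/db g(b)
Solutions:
 g(b) = -sqrt(C1 + b^2)
 g(b) = sqrt(C1 + b^2)


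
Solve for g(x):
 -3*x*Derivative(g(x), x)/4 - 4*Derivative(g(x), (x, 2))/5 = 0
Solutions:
 g(x) = C1 + C2*erf(sqrt(30)*x/8)


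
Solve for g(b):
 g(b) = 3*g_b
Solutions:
 g(b) = C1*exp(b/3)


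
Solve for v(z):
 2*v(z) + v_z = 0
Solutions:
 v(z) = C1*exp(-2*z)


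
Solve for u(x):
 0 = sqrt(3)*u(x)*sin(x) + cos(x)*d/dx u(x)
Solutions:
 u(x) = C1*cos(x)^(sqrt(3))


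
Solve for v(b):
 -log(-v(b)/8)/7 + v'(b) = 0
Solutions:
 -7*Integral(1/(log(-_y) - 3*log(2)), (_y, v(b))) = C1 - b


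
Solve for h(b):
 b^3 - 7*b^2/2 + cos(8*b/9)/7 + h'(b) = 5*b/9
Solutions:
 h(b) = C1 - b^4/4 + 7*b^3/6 + 5*b^2/18 - 9*sin(8*b/9)/56


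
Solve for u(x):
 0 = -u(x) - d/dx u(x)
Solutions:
 u(x) = C1*exp(-x)


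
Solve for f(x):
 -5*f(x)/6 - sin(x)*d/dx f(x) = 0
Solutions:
 f(x) = C1*(cos(x) + 1)^(5/12)/(cos(x) - 1)^(5/12)


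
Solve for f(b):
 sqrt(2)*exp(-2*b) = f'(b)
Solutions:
 f(b) = C1 - sqrt(2)*exp(-2*b)/2


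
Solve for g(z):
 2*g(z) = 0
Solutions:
 g(z) = 0


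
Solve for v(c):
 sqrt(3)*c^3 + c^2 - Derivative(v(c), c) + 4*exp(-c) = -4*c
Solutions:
 v(c) = C1 + sqrt(3)*c^4/4 + c^3/3 + 2*c^2 - 4*exp(-c)


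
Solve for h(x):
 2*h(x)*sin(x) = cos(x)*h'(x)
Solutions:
 h(x) = C1/cos(x)^2


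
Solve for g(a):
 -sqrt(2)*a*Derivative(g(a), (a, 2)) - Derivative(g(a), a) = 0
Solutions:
 g(a) = C1 + C2*a^(1 - sqrt(2)/2)


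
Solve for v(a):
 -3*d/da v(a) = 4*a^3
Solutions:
 v(a) = C1 - a^4/3


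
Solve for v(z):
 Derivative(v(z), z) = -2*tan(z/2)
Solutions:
 v(z) = C1 + 4*log(cos(z/2))


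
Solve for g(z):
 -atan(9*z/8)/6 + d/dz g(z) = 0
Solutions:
 g(z) = C1 + z*atan(9*z/8)/6 - 2*log(81*z^2 + 64)/27


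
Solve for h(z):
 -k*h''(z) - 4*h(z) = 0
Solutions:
 h(z) = C1*exp(-2*z*sqrt(-1/k)) + C2*exp(2*z*sqrt(-1/k))


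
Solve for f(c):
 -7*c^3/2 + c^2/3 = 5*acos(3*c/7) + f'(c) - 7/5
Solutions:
 f(c) = C1 - 7*c^4/8 + c^3/9 - 5*c*acos(3*c/7) + 7*c/5 + 5*sqrt(49 - 9*c^2)/3


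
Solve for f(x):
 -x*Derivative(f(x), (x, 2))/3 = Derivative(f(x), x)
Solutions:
 f(x) = C1 + C2/x^2


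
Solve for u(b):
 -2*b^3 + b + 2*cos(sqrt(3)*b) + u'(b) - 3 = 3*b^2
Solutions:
 u(b) = C1 + b^4/2 + b^3 - b^2/2 + 3*b - 2*sqrt(3)*sin(sqrt(3)*b)/3


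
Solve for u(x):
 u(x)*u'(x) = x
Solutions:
 u(x) = -sqrt(C1 + x^2)
 u(x) = sqrt(C1 + x^2)


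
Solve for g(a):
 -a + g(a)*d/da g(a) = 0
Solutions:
 g(a) = -sqrt(C1 + a^2)
 g(a) = sqrt(C1 + a^2)


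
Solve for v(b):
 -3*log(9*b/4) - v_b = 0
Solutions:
 v(b) = C1 - 3*b*log(b) + b*log(64/729) + 3*b


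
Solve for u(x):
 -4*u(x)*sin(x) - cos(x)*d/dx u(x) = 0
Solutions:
 u(x) = C1*cos(x)^4


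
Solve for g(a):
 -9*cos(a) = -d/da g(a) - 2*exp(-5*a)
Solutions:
 g(a) = C1 + 9*sin(a) + 2*exp(-5*a)/5


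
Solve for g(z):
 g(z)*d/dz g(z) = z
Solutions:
 g(z) = -sqrt(C1 + z^2)
 g(z) = sqrt(C1 + z^2)


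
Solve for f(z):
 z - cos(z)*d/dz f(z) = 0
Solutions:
 f(z) = C1 + Integral(z/cos(z), z)


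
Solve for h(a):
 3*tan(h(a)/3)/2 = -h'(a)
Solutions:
 h(a) = -3*asin(C1*exp(-a/2)) + 3*pi
 h(a) = 3*asin(C1*exp(-a/2))


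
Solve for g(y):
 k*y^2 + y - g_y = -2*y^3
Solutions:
 g(y) = C1 + k*y^3/3 + y^4/2 + y^2/2


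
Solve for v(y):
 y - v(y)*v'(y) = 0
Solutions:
 v(y) = -sqrt(C1 + y^2)
 v(y) = sqrt(C1 + y^2)


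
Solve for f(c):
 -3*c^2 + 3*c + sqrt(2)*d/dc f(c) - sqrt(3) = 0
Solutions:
 f(c) = C1 + sqrt(2)*c^3/2 - 3*sqrt(2)*c^2/4 + sqrt(6)*c/2


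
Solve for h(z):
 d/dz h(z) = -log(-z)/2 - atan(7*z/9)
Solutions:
 h(z) = C1 - z*log(-z)/2 - z*atan(7*z/9) + z/2 + 9*log(49*z^2 + 81)/14


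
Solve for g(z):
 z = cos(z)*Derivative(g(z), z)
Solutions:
 g(z) = C1 + Integral(z/cos(z), z)


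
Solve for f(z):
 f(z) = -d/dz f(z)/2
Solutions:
 f(z) = C1*exp(-2*z)


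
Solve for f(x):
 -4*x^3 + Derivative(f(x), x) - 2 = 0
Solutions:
 f(x) = C1 + x^4 + 2*x


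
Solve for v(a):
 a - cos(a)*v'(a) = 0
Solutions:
 v(a) = C1 + Integral(a/cos(a), a)


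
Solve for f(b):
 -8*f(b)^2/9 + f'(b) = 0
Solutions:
 f(b) = -9/(C1 + 8*b)


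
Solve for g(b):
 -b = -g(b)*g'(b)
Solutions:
 g(b) = -sqrt(C1 + b^2)
 g(b) = sqrt(C1 + b^2)


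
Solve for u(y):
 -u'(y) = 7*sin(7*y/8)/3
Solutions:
 u(y) = C1 + 8*cos(7*y/8)/3


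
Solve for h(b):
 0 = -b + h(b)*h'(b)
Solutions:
 h(b) = -sqrt(C1 + b^2)
 h(b) = sqrt(C1 + b^2)


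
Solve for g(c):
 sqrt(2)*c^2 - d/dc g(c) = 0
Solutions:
 g(c) = C1 + sqrt(2)*c^3/3


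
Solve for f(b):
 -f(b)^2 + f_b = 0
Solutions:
 f(b) = -1/(C1 + b)


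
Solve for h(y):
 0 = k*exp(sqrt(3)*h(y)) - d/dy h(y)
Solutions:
 h(y) = sqrt(3)*(2*log(-1/(C1 + k*y)) - log(3))/6


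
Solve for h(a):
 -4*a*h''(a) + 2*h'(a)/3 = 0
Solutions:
 h(a) = C1 + C2*a^(7/6)


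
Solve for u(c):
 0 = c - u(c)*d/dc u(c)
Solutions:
 u(c) = -sqrt(C1 + c^2)
 u(c) = sqrt(C1 + c^2)


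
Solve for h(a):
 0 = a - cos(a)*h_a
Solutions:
 h(a) = C1 + Integral(a/cos(a), a)


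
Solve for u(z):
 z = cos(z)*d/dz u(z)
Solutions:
 u(z) = C1 + Integral(z/cos(z), z)


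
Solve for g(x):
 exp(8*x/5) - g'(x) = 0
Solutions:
 g(x) = C1 + 5*exp(8*x/5)/8


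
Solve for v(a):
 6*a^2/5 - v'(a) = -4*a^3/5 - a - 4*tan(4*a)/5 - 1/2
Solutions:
 v(a) = C1 + a^4/5 + 2*a^3/5 + a^2/2 + a/2 - log(cos(4*a))/5


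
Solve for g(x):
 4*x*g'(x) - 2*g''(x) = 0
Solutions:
 g(x) = C1 + C2*erfi(x)


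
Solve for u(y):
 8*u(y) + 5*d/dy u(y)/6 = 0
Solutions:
 u(y) = C1*exp(-48*y/5)


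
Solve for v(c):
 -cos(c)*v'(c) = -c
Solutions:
 v(c) = C1 + Integral(c/cos(c), c)


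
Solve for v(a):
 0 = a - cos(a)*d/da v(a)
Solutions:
 v(a) = C1 + Integral(a/cos(a), a)


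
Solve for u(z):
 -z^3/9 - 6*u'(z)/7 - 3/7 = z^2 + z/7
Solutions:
 u(z) = C1 - 7*z^4/216 - 7*z^3/18 - z^2/12 - z/2


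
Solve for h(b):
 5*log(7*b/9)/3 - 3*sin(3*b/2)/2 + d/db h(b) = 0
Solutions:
 h(b) = C1 - 5*b*log(b)/3 - 2*b*log(7) + b*log(21)/3 + 5*b/3 + 3*b*log(3) - cos(3*b/2)


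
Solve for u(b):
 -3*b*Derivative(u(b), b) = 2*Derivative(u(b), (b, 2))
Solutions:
 u(b) = C1 + C2*erf(sqrt(3)*b/2)


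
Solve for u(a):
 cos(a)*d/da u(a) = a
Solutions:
 u(a) = C1 + Integral(a/cos(a), a)


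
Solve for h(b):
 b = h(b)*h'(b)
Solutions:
 h(b) = -sqrt(C1 + b^2)
 h(b) = sqrt(C1 + b^2)


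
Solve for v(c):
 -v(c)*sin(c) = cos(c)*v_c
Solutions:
 v(c) = C1*cos(c)


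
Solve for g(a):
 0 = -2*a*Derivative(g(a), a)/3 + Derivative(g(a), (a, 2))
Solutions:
 g(a) = C1 + C2*erfi(sqrt(3)*a/3)


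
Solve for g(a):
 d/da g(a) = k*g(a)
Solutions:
 g(a) = C1*exp(a*k)


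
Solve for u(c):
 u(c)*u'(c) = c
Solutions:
 u(c) = -sqrt(C1 + c^2)
 u(c) = sqrt(C1 + c^2)


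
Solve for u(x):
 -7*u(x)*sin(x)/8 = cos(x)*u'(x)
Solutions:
 u(x) = C1*cos(x)^(7/8)


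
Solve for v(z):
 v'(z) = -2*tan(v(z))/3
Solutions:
 v(z) = pi - asin(C1*exp(-2*z/3))
 v(z) = asin(C1*exp(-2*z/3))


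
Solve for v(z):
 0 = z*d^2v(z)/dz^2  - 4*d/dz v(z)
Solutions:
 v(z) = C1 + C2*z^5


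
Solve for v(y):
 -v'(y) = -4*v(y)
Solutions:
 v(y) = C1*exp(4*y)


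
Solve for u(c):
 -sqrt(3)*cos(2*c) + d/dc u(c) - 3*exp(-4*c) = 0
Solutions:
 u(c) = C1 + sqrt(3)*sin(2*c)/2 - 3*exp(-4*c)/4


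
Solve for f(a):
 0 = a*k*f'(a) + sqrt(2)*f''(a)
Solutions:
 f(a) = Piecewise((-2^(3/4)*sqrt(pi)*C1*erf(2^(1/4)*a*sqrt(k)/2)/(2*sqrt(k)) - C2, (k > 0) | (k < 0)), (-C1*a - C2, True))


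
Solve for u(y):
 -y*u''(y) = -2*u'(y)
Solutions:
 u(y) = C1 + C2*y^3


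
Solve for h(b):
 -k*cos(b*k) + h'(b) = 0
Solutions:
 h(b) = C1 + sin(b*k)


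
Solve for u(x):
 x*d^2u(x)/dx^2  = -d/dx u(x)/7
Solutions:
 u(x) = C1 + C2*x^(6/7)


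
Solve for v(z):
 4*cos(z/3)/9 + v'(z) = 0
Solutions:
 v(z) = C1 - 4*sin(z/3)/3


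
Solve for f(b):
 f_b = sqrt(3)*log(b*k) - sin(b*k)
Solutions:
 f(b) = C1 + sqrt(3)*b*(log(b*k) - 1) - Piecewise((-cos(b*k)/k, Ne(k, 0)), (0, True))


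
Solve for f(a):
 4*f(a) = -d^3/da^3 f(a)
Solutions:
 f(a) = C3*exp(-2^(2/3)*a) + (C1*sin(2^(2/3)*sqrt(3)*a/2) + C2*cos(2^(2/3)*sqrt(3)*a/2))*exp(2^(2/3)*a/2)


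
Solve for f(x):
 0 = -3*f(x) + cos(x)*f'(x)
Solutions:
 f(x) = C1*(sin(x) + 1)^(3/2)/(sin(x) - 1)^(3/2)


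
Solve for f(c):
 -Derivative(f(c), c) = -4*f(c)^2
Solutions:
 f(c) = -1/(C1 + 4*c)


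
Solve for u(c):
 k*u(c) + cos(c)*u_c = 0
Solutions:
 u(c) = C1*exp(k*(log(sin(c) - 1) - log(sin(c) + 1))/2)


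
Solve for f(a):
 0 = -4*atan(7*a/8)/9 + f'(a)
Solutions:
 f(a) = C1 + 4*a*atan(7*a/8)/9 - 16*log(49*a^2 + 64)/63


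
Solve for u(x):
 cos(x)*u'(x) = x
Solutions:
 u(x) = C1 + Integral(x/cos(x), x)


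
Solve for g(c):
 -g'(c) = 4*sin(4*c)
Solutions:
 g(c) = C1 + cos(4*c)


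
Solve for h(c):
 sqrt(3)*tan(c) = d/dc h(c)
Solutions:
 h(c) = C1 - sqrt(3)*log(cos(c))


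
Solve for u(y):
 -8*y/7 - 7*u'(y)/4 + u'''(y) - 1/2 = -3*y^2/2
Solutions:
 u(y) = C1 + C2*exp(-sqrt(7)*y/2) + C3*exp(sqrt(7)*y/2) + 2*y^3/7 - 16*y^2/49 + 34*y/49


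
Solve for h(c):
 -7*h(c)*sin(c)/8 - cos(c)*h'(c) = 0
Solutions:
 h(c) = C1*cos(c)^(7/8)


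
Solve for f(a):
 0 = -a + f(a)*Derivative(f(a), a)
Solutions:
 f(a) = -sqrt(C1 + a^2)
 f(a) = sqrt(C1 + a^2)


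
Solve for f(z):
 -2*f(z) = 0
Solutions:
 f(z) = 0


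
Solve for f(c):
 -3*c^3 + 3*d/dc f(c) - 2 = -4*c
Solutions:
 f(c) = C1 + c^4/4 - 2*c^2/3 + 2*c/3


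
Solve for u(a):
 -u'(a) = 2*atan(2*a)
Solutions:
 u(a) = C1 - 2*a*atan(2*a) + log(4*a^2 + 1)/2


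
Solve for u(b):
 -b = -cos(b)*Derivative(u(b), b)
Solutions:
 u(b) = C1 + Integral(b/cos(b), b)


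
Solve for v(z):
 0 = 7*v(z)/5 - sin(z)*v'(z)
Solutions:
 v(z) = C1*(cos(z) - 1)^(7/10)/(cos(z) + 1)^(7/10)


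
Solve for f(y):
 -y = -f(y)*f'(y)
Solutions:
 f(y) = -sqrt(C1 + y^2)
 f(y) = sqrt(C1 + y^2)


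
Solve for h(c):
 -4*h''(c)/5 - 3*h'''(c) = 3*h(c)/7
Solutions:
 h(c) = C1*exp(c*(-112 + 224*14^(1/3)/(135*sqrt(464585) + 92021)^(1/3) + 14^(2/3)*(135*sqrt(464585) + 92021)^(1/3))/1260)*sin(14^(1/3)*sqrt(3)*c*(-14^(1/3)*(135*sqrt(464585) + 92021)^(1/3) + 224/(135*sqrt(464585) + 92021)^(1/3))/1260) + C2*exp(c*(-112 + 224*14^(1/3)/(135*sqrt(464585) + 92021)^(1/3) + 14^(2/3)*(135*sqrt(464585) + 92021)^(1/3))/1260)*cos(14^(1/3)*sqrt(3)*c*(-14^(1/3)*(135*sqrt(464585) + 92021)^(1/3) + 224/(135*sqrt(464585) + 92021)^(1/3))/1260) + C3*exp(-c*(224*14^(1/3)/(135*sqrt(464585) + 92021)^(1/3) + 56 + 14^(2/3)*(135*sqrt(464585) + 92021)^(1/3))/630)


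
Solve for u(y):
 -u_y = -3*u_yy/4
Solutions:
 u(y) = C1 + C2*exp(4*y/3)


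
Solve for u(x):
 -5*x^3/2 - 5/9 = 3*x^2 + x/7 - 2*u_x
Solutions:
 u(x) = C1 + 5*x^4/16 + x^3/2 + x^2/28 + 5*x/18


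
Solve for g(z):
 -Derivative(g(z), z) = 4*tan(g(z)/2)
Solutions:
 g(z) = -2*asin(C1*exp(-2*z)) + 2*pi
 g(z) = 2*asin(C1*exp(-2*z))


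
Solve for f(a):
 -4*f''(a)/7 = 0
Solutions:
 f(a) = C1 + C2*a


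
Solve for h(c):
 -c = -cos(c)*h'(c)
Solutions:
 h(c) = C1 + Integral(c/cos(c), c)


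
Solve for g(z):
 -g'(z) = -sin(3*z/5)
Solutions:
 g(z) = C1 - 5*cos(3*z/5)/3


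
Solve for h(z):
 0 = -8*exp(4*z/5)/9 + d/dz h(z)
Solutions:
 h(z) = C1 + 10*exp(4*z/5)/9


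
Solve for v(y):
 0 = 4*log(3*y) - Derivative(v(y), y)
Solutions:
 v(y) = C1 + 4*y*log(y) - 4*y + y*log(81)


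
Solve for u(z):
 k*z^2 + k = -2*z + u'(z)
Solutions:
 u(z) = C1 + k*z^3/3 + k*z + z^2


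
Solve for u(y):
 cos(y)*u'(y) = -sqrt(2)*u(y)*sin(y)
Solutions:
 u(y) = C1*cos(y)^(sqrt(2))


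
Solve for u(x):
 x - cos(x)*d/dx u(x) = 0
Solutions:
 u(x) = C1 + Integral(x/cos(x), x)


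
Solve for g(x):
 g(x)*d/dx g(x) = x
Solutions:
 g(x) = -sqrt(C1 + x^2)
 g(x) = sqrt(C1 + x^2)


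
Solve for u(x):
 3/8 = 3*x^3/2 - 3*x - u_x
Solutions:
 u(x) = C1 + 3*x^4/8 - 3*x^2/2 - 3*x/8
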